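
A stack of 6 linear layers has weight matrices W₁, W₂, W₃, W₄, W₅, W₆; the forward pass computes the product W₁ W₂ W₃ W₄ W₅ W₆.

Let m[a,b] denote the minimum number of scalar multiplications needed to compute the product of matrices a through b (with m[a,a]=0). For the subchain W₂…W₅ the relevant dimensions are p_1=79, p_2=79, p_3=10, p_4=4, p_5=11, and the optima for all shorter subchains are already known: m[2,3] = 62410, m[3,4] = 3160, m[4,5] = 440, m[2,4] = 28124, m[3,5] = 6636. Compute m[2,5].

31600

m[2,5] = min over k∈[2,4] of m[2,k]+m[k+1,5]+p_{1}·p_k·p_{5}.
k=2: 0 + 6636 + 79·79·11 = 75287; k=3: 62410 + 440 + 79·10·11 = 71540; k=4: 28124 + 0 + 79·4·11 = 31600.
Minimum: 31600 at k=4.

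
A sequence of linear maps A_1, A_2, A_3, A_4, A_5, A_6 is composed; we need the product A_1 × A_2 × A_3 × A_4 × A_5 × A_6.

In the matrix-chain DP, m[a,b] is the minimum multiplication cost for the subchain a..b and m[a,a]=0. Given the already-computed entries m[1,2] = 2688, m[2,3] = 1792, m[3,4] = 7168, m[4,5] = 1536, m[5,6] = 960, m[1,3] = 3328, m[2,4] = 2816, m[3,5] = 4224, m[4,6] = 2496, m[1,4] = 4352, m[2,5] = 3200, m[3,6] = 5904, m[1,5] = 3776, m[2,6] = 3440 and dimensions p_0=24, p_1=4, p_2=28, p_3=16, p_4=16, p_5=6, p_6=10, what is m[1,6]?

m[1,6] = min over k∈[1,5] of m[1,k]+m[k+1,6]+p_{0}·p_k·p_{6}.
k=1: 0 + 3440 + 24·4·10 = 4400; k=2: 2688 + 5904 + 24·28·10 = 15312; k=3: 3328 + 2496 + 24·16·10 = 9664; k=4: 4352 + 960 + 24·16·10 = 9152; k=5: 3776 + 0 + 24·6·10 = 5216.
Minimum: 4400 at k=1.

4400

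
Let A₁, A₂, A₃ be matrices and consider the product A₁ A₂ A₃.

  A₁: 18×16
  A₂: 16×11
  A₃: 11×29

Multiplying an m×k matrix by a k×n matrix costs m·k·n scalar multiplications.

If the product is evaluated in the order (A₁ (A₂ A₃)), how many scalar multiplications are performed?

(A₂ A₃): 16×11 by 11×29 → 16×29, cost 16·11·29 = 5104
(A₁ (A₂ A₃)): 18×16 by 16×29 → 18×29, cost 18·16·29 = 8352; cumulative 13456
Total: 13456 scalar multiplications.

13456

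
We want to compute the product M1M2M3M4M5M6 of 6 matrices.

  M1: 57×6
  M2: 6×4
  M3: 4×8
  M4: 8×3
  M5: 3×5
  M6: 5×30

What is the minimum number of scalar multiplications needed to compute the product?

Adjacent pairs: M1M2 = 57·6·4 = 1368; M2M3 = 6·4·8 = 192; M3M4 = 4·8·3 = 96; M4M5 = 8·3·5 = 120; M5M6 = 3·5·30 = 450.
Length 3: M1..M3: k=1: 0+192+57·6·8=2928; k=2: 1368+0+57·4·8=3192 → min 2928 | M2..M4: k=2: 0+96+6·4·3=168; k=3: 192+0+6·8·3=336 → min 168 | M3..M5: k=3: 0+120+4·8·5=280; k=4: 96+0+4·3·5=156 → min 156 | M4..M6: k=4: 0+450+8·3·30=1170; k=5: 120+0+8·5·30=1320 → min 1170.
Length 4: M1..M4: k=1: 0+168+57·6·3=1194; k=2: 1368+96+57·4·3=2148; k=3: 2928+0+57·8·3=4296 → min 1194 | M2..M5: k=2: 0+156+6·4·5=276; k=3: 192+120+6·8·5=552; k=4: 168+0+6·3·5=258 → min 258 | M3..M6: k=3: 0+1170+4·8·30=2130; k=4: 96+450+4·3·30=906; k=5: 156+0+4·5·30=756 → min 756.
Length 5: M1..M5: k=1: 0+258+57·6·5=1968; k=2: 1368+156+57·4·5=2664; k=3: 2928+120+57·8·5=5328; k=4: 1194+0+57·3·5=2049 → min 1968 | M2..M6: k=2: 0+756+6·4·30=1476; k=3: 192+1170+6·8·30=2802; k=4: 168+450+6·3·30=1158; k=5: 258+0+6·5·30=1158 → min 1158.
Length 6: M1..M6: k=1: 0+1158+57·6·30=11418; k=2: 1368+756+57·4·30=8964; k=3: 2928+1170+57·8·30=17778; k=4: 1194+450+57·3·30=6774; k=5: 1968+0+57·5·30=10518 → min 6774.
Optimal order: ((M1(M2(M3M4)))(M5M6)) with cost 6774.

6774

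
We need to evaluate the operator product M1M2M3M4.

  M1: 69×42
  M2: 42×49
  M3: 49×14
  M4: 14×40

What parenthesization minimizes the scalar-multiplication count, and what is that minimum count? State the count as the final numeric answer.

Adjacent pairs: M1M2 = 69·42·49 = 142002; M2M3 = 42·49·14 = 28812; M3M4 = 49·14·40 = 27440.
Length 3: M1..M3: k=1: 0+28812+69·42·14=69384; k=2: 142002+0+69·49·14=189336 → min 69384 | M2..M4: k=2: 0+27440+42·49·40=109760; k=3: 28812+0+42·14·40=52332 → min 52332.
Length 4: M1..M4: k=1: 0+52332+69·42·40=168252; k=2: 142002+27440+69·49·40=304682; k=3: 69384+0+69·14·40=108024 → min 108024.
Optimal parenthesization: ((M1(M2M3))M4) with cost 108024.

108024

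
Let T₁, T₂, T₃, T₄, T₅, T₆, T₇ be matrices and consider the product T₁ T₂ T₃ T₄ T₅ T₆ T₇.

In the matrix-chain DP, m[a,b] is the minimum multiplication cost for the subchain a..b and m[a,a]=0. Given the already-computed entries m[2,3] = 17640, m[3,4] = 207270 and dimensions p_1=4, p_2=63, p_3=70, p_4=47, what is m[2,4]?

30800

m[2,4] = min over k∈[2,3] of m[2,k]+m[k+1,4]+p_{1}·p_k·p_{4}.
k=2: 0 + 207270 + 4·63·47 = 219114; k=3: 17640 + 0 + 4·70·47 = 30800.
Minimum: 30800 at k=3.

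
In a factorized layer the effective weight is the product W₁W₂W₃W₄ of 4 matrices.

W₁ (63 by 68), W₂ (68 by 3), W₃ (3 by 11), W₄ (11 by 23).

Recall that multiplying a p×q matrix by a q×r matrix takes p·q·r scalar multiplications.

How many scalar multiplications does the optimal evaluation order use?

Adjacent pairs: W₁W₂ = 63·68·3 = 12852; W₂W₃ = 68·3·11 = 2244; W₃W₄ = 3·11·23 = 759.
Length 3: W₁..W₃: k=1: 0+2244+63·68·11=49368; k=2: 12852+0+63·3·11=14931 → min 14931 | W₂..W₄: k=2: 0+759+68·3·23=5451; k=3: 2244+0+68·11·23=19448 → min 5451.
Length 4: W₁..W₄: k=1: 0+5451+63·68·23=103983; k=2: 12852+759+63·3·23=17958; k=3: 14931+0+63·11·23=30870 → min 17958.
Optimal order: ((W₁W₂)(W₃W₄)) with cost 17958.

17958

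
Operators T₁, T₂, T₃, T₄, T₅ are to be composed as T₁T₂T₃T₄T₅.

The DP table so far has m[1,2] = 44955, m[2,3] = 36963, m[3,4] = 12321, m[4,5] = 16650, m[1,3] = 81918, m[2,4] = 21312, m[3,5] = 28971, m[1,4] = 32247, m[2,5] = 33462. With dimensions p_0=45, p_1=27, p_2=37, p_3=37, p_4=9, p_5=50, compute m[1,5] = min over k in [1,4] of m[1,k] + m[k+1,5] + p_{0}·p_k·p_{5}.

52497

m[1,5] = min over k∈[1,4] of m[1,k]+m[k+1,5]+p_{0}·p_k·p_{5}.
k=1: 0 + 33462 + 45·27·50 = 94212; k=2: 44955 + 28971 + 45·37·50 = 157176; k=3: 81918 + 16650 + 45·37·50 = 181818; k=4: 32247 + 0 + 45·9·50 = 52497.
Minimum: 52497 at k=4.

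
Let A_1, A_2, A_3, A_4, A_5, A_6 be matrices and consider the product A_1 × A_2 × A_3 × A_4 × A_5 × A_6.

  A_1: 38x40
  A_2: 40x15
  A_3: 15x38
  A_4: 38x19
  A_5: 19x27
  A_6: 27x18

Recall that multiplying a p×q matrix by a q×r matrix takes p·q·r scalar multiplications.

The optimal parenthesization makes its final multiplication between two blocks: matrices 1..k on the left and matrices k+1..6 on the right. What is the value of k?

2

Adjacent pairs: A_1A_2 = 38·40·15 = 22800; A_2A_3 = 40·15·38 = 22800; A_3A_4 = 15·38·19 = 10830; A_4A_5 = 38·19·27 = 19494; A_5A_6 = 19·27·18 = 9234.
Length 3: A_1..A_3: k=1: 0+22800+38·40·38=80560; k=2: 22800+0+38·15·38=44460 → min 44460 | A_2..A_4: k=2: 0+10830+40·15·19=22230; k=3: 22800+0+40·38·19=51680 → min 22230 | A_3..A_5: k=3: 0+19494+15·38·27=34884; k=4: 10830+0+15·19·27=18525 → min 18525 | A_4..A_6: k=4: 0+9234+38·19·18=22230; k=5: 19494+0+38·27·18=37962 → min 22230.
Length 4: A_1..A_4: k=1: 0+22230+38·40·19=51110; k=2: 22800+10830+38·15·19=44460; k=3: 44460+0+38·38·19=71896 → min 44460 | A_2..A_5: k=2: 0+18525+40·15·27=34725; k=3: 22800+19494+40·38·27=83334; k=4: 22230+0+40·19·27=42750 → min 34725 | A_3..A_6: k=3: 0+22230+15·38·18=32490; k=4: 10830+9234+15·19·18=25194; k=5: 18525+0+15·27·18=25815 → min 25194.
Length 5: A_1..A_5: k=1: 0+34725+38·40·27=75765; k=2: 22800+18525+38·15·27=56715; k=3: 44460+19494+38·38·27=102942; k=4: 44460+0+38·19·27=63954 → min 56715 | A_2..A_6: k=2: 0+25194+40·15·18=35994; k=3: 22800+22230+40·38·18=72390; k=4: 22230+9234+40·19·18=45144; k=5: 34725+0+40·27·18=54165 → min 35994.
Top-level splits: k=1: (A_1..A_1)·(A_2..A_6) → 0+35994+38·40·18 = 63354; k=2: (A_1..A_2)·(A_3..A_6) → 22800+25194+38·15·18 = 58254; k=3: (A_1..A_3)·(A_4..A_6) → 44460+22230+38·38·18 = 92682; k=4: (A_1..A_4)·(A_5..A_6) → 44460+9234+38·19·18 = 66690; k=5: (A_1..A_5)·(A_6..A_6) → 56715+0+38·27·18 = 75183.
Best split is after A_2, i.e. k = 2.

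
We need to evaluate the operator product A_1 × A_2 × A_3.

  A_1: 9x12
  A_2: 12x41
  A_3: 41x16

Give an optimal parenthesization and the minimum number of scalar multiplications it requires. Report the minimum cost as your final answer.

(A_1 × (A_2 × A_3)): cost 9600.
((A_1 × A_2) × A_3): cost 10332.
Optimal: (A_1 × (A_2 × A_3)) with cost 9600.

9600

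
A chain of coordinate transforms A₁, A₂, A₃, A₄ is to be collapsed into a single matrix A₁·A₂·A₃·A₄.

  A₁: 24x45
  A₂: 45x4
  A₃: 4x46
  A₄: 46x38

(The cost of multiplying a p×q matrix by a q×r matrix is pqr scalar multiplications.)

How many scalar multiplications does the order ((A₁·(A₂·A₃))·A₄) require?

(A₂·A₃): 45×4 by 4×46 → 45×46, cost 45·4·46 = 8280
(A₁·(A₂·A₃)): 24×45 by 45×46 → 24×46, cost 24·45·46 = 49680; cumulative 57960
((A₁·(A₂·A₃))·A₄): 24×46 by 46×38 → 24×38, cost 24·46·38 = 41952; cumulative 99912
Total: 99912 scalar multiplications.

99912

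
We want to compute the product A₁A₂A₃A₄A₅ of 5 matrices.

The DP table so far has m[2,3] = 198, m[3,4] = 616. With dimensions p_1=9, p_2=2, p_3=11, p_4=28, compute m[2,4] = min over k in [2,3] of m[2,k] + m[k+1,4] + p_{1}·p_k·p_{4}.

1120

m[2,4] = min over k∈[2,3] of m[2,k]+m[k+1,4]+p_{1}·p_k·p_{4}.
k=2: 0 + 616 + 9·2·28 = 1120; k=3: 198 + 0 + 9·11·28 = 2970.
Minimum: 1120 at k=2.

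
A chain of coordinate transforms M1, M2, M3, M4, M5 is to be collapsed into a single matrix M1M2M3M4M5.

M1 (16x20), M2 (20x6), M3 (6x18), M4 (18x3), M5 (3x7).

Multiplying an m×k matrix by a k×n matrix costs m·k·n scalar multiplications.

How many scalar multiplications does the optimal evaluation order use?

Adjacent pairs: M1M2 = 16·20·6 = 1920; M2M3 = 20·6·18 = 2160; M3M4 = 6·18·3 = 324; M4M5 = 18·3·7 = 378.
Length 3: M1..M3: k=1: 0+2160+16·20·18=7920; k=2: 1920+0+16·6·18=3648 → min 3648 | M2..M4: k=2: 0+324+20·6·3=684; k=3: 2160+0+20·18·3=3240 → min 684 | M3..M5: k=3: 0+378+6·18·7=1134; k=4: 324+0+6·3·7=450 → min 450.
Length 4: M1..M4: k=1: 0+684+16·20·3=1644; k=2: 1920+324+16·6·3=2532; k=3: 3648+0+16·18·3=4512 → min 1644 | M2..M5: k=2: 0+450+20·6·7=1290; k=3: 2160+378+20·18·7=5058; k=4: 684+0+20·3·7=1104 → min 1104.
Length 5: M1..M5: k=1: 0+1104+16·20·7=3344; k=2: 1920+450+16·6·7=3042; k=3: 3648+378+16·18·7=6042; k=4: 1644+0+16·3·7=1980 → min 1980.
Optimal order: ((M1(M2(M3M4)))M5) with cost 1980.

1980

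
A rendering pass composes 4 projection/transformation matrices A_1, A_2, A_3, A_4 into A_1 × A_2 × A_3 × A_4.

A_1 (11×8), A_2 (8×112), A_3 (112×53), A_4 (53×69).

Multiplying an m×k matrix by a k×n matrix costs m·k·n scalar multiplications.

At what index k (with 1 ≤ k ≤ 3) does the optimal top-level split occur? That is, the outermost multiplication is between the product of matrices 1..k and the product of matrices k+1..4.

Adjacent pairs: A_1A_2 = 11·8·112 = 9856; A_2A_3 = 8·112·53 = 47488; A_3A_4 = 112·53·69 = 409584.
Length 3: A_1..A_3: k=1: 0+47488+11·8·53=52152; k=2: 9856+0+11·112·53=75152 → min 52152 | A_2..A_4: k=2: 0+409584+8·112·69=471408; k=3: 47488+0+8·53·69=76744 → min 76744.
Top-level splits: k=1: (A_1..A_1)·(A_2..A_4) → 0+76744+11·8·69 = 82816; k=2: (A_1..A_2)·(A_3..A_4) → 9856+409584+11·112·69 = 504448; k=3: (A_1..A_3)·(A_4..A_4) → 52152+0+11·53·69 = 92379.
Best split is after A_1, i.e. k = 1.

1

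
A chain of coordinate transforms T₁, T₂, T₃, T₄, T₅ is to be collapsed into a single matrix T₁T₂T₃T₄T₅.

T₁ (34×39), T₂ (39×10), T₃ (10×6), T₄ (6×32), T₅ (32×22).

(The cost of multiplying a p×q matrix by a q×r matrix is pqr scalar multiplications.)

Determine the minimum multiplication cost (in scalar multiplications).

Adjacent pairs: T₁T₂ = 34·39·10 = 13260; T₂T₃ = 39·10·6 = 2340; T₃T₄ = 10·6·32 = 1920; T₄T₅ = 6·32·22 = 4224.
Length 3: T₁..T₃: k=1: 0+2340+34·39·6=10296; k=2: 13260+0+34·10·6=15300 → min 10296 | T₂..T₄: k=2: 0+1920+39·10·32=14400; k=3: 2340+0+39·6·32=9828 → min 9828 | T₃..T₅: k=3: 0+4224+10·6·22=5544; k=4: 1920+0+10·32·22=8960 → min 5544.
Length 4: T₁..T₄: k=1: 0+9828+34·39·32=52260; k=2: 13260+1920+34·10·32=26060; k=3: 10296+0+34·6·32=16824 → min 16824 | T₂..T₅: k=2: 0+5544+39·10·22=14124; k=3: 2340+4224+39·6·22=11712; k=4: 9828+0+39·32·22=37284 → min 11712.
Length 5: T₁..T₅: k=1: 0+11712+34·39·22=40884; k=2: 13260+5544+34·10·22=26284; k=3: 10296+4224+34·6·22=19008; k=4: 16824+0+34·32·22=40760 → min 19008.
Optimal order: ((T₁(T₂T₃))(T₄T₅)) with cost 19008.

19008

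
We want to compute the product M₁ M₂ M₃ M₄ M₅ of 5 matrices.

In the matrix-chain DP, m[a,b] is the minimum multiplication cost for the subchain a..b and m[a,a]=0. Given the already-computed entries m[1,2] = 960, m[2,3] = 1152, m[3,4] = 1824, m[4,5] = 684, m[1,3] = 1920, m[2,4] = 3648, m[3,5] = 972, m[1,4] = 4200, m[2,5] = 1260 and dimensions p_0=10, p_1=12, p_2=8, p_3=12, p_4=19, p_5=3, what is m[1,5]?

m[1,5] = min over k∈[1,4] of m[1,k]+m[k+1,5]+p_{0}·p_k·p_{5}.
k=1: 0 + 1260 + 10·12·3 = 1620; k=2: 960 + 972 + 10·8·3 = 2172; k=3: 1920 + 684 + 10·12·3 = 2964; k=4: 4200 + 0 + 10·19·3 = 4770.
Minimum: 1620 at k=1.

1620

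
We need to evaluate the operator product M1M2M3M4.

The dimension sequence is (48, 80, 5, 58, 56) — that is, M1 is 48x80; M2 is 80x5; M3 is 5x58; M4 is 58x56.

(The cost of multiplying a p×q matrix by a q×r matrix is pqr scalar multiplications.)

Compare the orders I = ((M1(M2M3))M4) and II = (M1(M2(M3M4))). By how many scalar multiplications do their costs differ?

Order I = ((M1(M2M3))M4): (M2M3): 80×5 by 5×58 → 80×58, cost 80·5·58 = 23200; (M1(M2M3)): 48×80 by 80×58 → 48×58, cost 48·80·58 = 222720; cumulative 245920; ((M1(M2M3))M4): 48×58 by 58×56 → 48×56, cost 48·58·56 = 155904; cumulative 401824. Total 401824.
Order II = (M1(M2(M3M4))): (M3M4): 5×58 by 58×56 → 5×56, cost 5·58·56 = 16240; (M2(M3M4)): 80×5 by 5×56 → 80×56, cost 80·5·56 = 22400; cumulative 38640; (M1(M2(M3M4))): 48×80 by 80×56 → 48×56, cost 48·80·56 = 215040; cumulative 253680. Total 253680.
Difference: |401824 − 253680| = 148144.

148144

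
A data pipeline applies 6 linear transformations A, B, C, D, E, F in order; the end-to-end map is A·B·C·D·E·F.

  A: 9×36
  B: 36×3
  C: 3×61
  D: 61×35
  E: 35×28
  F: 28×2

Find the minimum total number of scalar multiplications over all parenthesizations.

7460

Adjacent pairs: AB = 9·36·3 = 972; BC = 36·3·61 = 6588; CD = 3·61·35 = 6405; DE = 61·35·28 = 59780; EF = 35·28·2 = 1960.
Length 3: A..C: k=1: 0+6588+9·36·61=26352; k=2: 972+0+9·3·61=2619 → min 2619 | B..D: k=2: 0+6405+36·3·35=10185; k=3: 6588+0+36·61·35=83448 → min 10185 | C..E: k=3: 0+59780+3·61·28=64904; k=4: 6405+0+3·35·28=9345 → min 9345 | D..F: k=4: 0+1960+61·35·2=6230; k=5: 59780+0+61·28·2=63196 → min 6230.
Length 4: A..D: k=1: 0+10185+9·36·35=21525; k=2: 972+6405+9·3·35=8322; k=3: 2619+0+9·61·35=21834 → min 8322 | B..E: k=2: 0+9345+36·3·28=12369; k=3: 6588+59780+36·61·28=127856; k=4: 10185+0+36·35·28=45465 → min 12369 | C..F: k=3: 0+6230+3·61·2=6596; k=4: 6405+1960+3·35·2=8575; k=5: 9345+0+3·28·2=9513 → min 6596.
Length 5: A..E: k=1: 0+12369+9·36·28=21441; k=2: 972+9345+9·3·28=11073; k=3: 2619+59780+9·61·28=77771; k=4: 8322+0+9·35·28=17142 → min 11073 | B..F: k=2: 0+6596+36·3·2=6812; k=3: 6588+6230+36·61·2=17210; k=4: 10185+1960+36·35·2=14665; k=5: 12369+0+36·28·2=14385 → min 6812.
Length 6: A..F: k=1: 0+6812+9·36·2=7460; k=2: 972+6596+9·3·2=7622; k=3: 2619+6230+9·61·2=9947; k=4: 8322+1960+9·35·2=10912; k=5: 11073+0+9·28·2=11577 → min 7460.
Optimal order: (A·(B·(C·(D·(E·F))))) with cost 7460.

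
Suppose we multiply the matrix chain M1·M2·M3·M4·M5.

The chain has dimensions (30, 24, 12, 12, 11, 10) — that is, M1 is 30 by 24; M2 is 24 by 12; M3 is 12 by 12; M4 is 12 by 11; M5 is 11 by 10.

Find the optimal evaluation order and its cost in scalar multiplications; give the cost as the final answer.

12840

Adjacent pairs: M1M2 = 30·24·12 = 8640; M2M3 = 24·12·12 = 3456; M3M4 = 12·12·11 = 1584; M4M5 = 12·11·10 = 1320.
Length 3: M1..M3: k=1: 0+3456+30·24·12=12096; k=2: 8640+0+30·12·12=12960 → min 12096 | M2..M4: k=2: 0+1584+24·12·11=4752; k=3: 3456+0+24·12·11=6624 → min 4752 | M3..M5: k=3: 0+1320+12·12·10=2760; k=4: 1584+0+12·11·10=2904 → min 2760.
Length 4: M1..M4: k=1: 0+4752+30·24·11=12672; k=2: 8640+1584+30·12·11=14184; k=3: 12096+0+30·12·11=16056 → min 12672 | M2..M5: k=2: 0+2760+24·12·10=5640; k=3: 3456+1320+24·12·10=7656; k=4: 4752+0+24·11·10=7392 → min 5640.
Length 5: M1..M5: k=1: 0+5640+30·24·10=12840; k=2: 8640+2760+30·12·10=15000; k=3: 12096+1320+30·12·10=17016; k=4: 12672+0+30·11·10=15972 → min 12840.
Optimal parenthesization: (M1·(M2·(M3·(M4·M5)))) with cost 12840.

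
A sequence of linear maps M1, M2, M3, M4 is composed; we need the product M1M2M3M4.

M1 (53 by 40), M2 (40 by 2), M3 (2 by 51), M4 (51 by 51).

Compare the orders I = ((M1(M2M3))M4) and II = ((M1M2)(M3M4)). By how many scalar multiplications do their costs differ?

Order I = ((M1(M2M3))M4): (M2M3): 40×2 by 2×51 → 40×51, cost 40·2·51 = 4080; (M1(M2M3)): 53×40 by 40×51 → 53×51, cost 53·40·51 = 108120; cumulative 112200; ((M1(M2M3))M4): 53×51 by 51×51 → 53×51, cost 53·51·51 = 137853; cumulative 250053. Total 250053.
Order II = ((M1M2)(M3M4)): (M1M2): 53×40 by 40×2 → 53×2, cost 53·40·2 = 4240; (M3M4): 2×51 by 51×51 → 2×51, cost 2·51·51 = 5202; ((M1M2)(M3M4)): 53×2 by 2×51 → 53×51, cost 53·2·51 = 5406; cumulative 14848. Total 14848.
Difference: |250053 − 14848| = 235205.

235205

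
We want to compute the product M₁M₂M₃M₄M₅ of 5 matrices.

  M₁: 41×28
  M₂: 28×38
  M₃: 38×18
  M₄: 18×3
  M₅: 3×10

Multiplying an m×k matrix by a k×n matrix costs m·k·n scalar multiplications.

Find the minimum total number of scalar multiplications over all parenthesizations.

9918

Adjacent pairs: M₁M₂ = 41·28·38 = 43624; M₂M₃ = 28·38·18 = 19152; M₃M₄ = 38·18·3 = 2052; M₄M₅ = 18·3·10 = 540.
Length 3: M₁..M₃: k=1: 0+19152+41·28·18=39816; k=2: 43624+0+41·38·18=71668 → min 39816 | M₂..M₄: k=2: 0+2052+28·38·3=5244; k=3: 19152+0+28·18·3=20664 → min 5244 | M₃..M₅: k=3: 0+540+38·18·10=7380; k=4: 2052+0+38·3·10=3192 → min 3192.
Length 4: M₁..M₄: k=1: 0+5244+41·28·3=8688; k=2: 43624+2052+41·38·3=50350; k=3: 39816+0+41·18·3=42030 → min 8688 | M₂..M₅: k=2: 0+3192+28·38·10=13832; k=3: 19152+540+28·18·10=24732; k=4: 5244+0+28·3·10=6084 → min 6084.
Length 5: M₁..M₅: k=1: 0+6084+41·28·10=17564; k=2: 43624+3192+41·38·10=62396; k=3: 39816+540+41·18·10=47736; k=4: 8688+0+41·3·10=9918 → min 9918.
Optimal order: ((M₁(M₂(M₃M₄)))M₅) with cost 9918.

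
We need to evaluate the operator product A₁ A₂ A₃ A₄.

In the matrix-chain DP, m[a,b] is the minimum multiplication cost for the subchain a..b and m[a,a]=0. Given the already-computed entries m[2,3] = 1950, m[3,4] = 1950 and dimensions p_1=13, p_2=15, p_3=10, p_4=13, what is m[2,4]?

m[2,4] = min over k∈[2,3] of m[2,k]+m[k+1,4]+p_{1}·p_k·p_{4}.
k=2: 0 + 1950 + 13·15·13 = 4485; k=3: 1950 + 0 + 13·10·13 = 3640.
Minimum: 3640 at k=3.

3640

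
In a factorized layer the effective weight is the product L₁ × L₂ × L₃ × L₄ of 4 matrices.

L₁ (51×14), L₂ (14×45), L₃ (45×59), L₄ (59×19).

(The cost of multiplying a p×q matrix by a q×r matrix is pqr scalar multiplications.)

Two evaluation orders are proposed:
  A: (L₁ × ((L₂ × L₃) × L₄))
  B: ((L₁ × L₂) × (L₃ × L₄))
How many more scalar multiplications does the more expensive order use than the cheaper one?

59750

Order A = (L₁ × ((L₂ × L₃) × L₄)): (L₂ × L₃): 14×45 by 45×59 → 14×59, cost 14·45·59 = 37170; ((L₂ × L₃) × L₄): 14×59 by 59×19 → 14×19, cost 14·59·19 = 15694; cumulative 52864; (L₁ × ((L₂ × L₃) × L₄)): 51×14 by 14×19 → 51×19, cost 51·14·19 = 13566; cumulative 66430. Total 66430.
Order B = ((L₁ × L₂) × (L₃ × L₄)): (L₁ × L₂): 51×14 by 14×45 → 51×45, cost 51·14·45 = 32130; (L₃ × L₄): 45×59 by 59×19 → 45×19, cost 45·59·19 = 50445; ((L₁ × L₂) × (L₃ × L₄)): 51×45 by 45×19 → 51×19, cost 51·45·19 = 43605; cumulative 126180. Total 126180.
Difference: |66430 − 126180| = 59750.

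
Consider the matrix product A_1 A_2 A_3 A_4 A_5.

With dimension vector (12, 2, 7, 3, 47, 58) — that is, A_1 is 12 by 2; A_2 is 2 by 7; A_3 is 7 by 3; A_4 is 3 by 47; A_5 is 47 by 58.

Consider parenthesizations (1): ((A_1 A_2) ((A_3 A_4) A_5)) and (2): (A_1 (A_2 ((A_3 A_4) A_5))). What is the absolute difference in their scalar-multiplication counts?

Order (1) = ((A_1 A_2) ((A_3 A_4) A_5)): (A_1 A_2): 12×2 by 2×7 → 12×7, cost 12·2·7 = 168; (A_3 A_4): 7×3 by 3×47 → 7×47, cost 7·3·47 = 987; ((A_3 A_4) A_5): 7×47 by 47×58 → 7×58, cost 7·47·58 = 19082; cumulative 20069; ((A_1 A_2) ((A_3 A_4) A_5)): 12×7 by 7×58 → 12×58, cost 12·7·58 = 4872; cumulative 25109. Total 25109.
Order (2) = (A_1 (A_2 ((A_3 A_4) A_5))): (A_3 A_4): 7×3 by 3×47 → 7×47, cost 7·3·47 = 987; ((A_3 A_4) A_5): 7×47 by 47×58 → 7×58, cost 7·47·58 = 19082; cumulative 20069; (A_2 ((A_3 A_4) A_5)): 2×7 by 7×58 → 2×58, cost 2·7·58 = 812; cumulative 20881; (A_1 (A_2 ((A_3 A_4) A_5))): 12×2 by 2×58 → 12×58, cost 12·2·58 = 1392; cumulative 22273. Total 22273.
Difference: |25109 − 22273| = 2836.

2836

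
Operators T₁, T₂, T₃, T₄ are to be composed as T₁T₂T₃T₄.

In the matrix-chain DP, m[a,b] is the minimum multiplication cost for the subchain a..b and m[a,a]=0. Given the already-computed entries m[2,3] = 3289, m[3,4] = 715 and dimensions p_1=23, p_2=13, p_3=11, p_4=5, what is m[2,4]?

m[2,4] = min over k∈[2,3] of m[2,k]+m[k+1,4]+p_{1}·p_k·p_{4}.
k=2: 0 + 715 + 23·13·5 = 2210; k=3: 3289 + 0 + 23·11·5 = 4554.
Minimum: 2210 at k=2.

2210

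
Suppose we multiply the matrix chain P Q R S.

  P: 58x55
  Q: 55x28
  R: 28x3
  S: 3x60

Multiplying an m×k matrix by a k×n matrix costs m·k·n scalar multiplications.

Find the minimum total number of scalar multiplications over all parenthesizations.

24630

Adjacent pairs: PQ = 58·55·28 = 89320; QR = 55·28·3 = 4620; RS = 28·3·60 = 5040.
Length 3: P..R: k=1: 0+4620+58·55·3=14190; k=2: 89320+0+58·28·3=94192 → min 14190 | Q..S: k=2: 0+5040+55·28·60=97440; k=3: 4620+0+55·3·60=14520 → min 14520.
Length 4: P..S: k=1: 0+14520+58·55·60=205920; k=2: 89320+5040+58·28·60=191800; k=3: 14190+0+58·3·60=24630 → min 24630.
Optimal order: ((P (Q R)) S) with cost 24630.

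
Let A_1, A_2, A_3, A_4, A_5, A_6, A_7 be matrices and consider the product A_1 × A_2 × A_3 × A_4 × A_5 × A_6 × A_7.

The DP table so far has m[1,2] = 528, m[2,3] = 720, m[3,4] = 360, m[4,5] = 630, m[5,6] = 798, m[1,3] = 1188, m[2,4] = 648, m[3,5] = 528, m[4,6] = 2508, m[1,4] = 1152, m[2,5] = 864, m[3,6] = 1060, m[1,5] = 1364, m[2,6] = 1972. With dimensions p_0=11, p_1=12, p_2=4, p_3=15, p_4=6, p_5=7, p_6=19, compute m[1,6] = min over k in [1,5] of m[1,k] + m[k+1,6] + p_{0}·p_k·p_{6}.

2424

m[1,6] = min over k∈[1,5] of m[1,k]+m[k+1,6]+p_{0}·p_k·p_{6}.
k=1: 0 + 1972 + 11·12·19 = 4480; k=2: 528 + 1060 + 11·4·19 = 2424; k=3: 1188 + 2508 + 11·15·19 = 6831; k=4: 1152 + 798 + 11·6·19 = 3204; k=5: 1364 + 0 + 11·7·19 = 2827.
Minimum: 2424 at k=2.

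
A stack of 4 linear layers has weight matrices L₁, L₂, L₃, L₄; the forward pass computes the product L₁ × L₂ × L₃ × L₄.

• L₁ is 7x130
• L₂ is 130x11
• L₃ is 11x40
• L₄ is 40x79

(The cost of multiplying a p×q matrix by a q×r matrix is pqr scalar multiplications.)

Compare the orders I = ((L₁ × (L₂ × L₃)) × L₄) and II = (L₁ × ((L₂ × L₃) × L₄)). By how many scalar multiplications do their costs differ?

424170

Order I = ((L₁ × (L₂ × L₃)) × L₄): (L₂ × L₃): 130×11 by 11×40 → 130×40, cost 130·11·40 = 57200; (L₁ × (L₂ × L₃)): 7×130 by 130×40 → 7×40, cost 7·130·40 = 36400; cumulative 93600; ((L₁ × (L₂ × L₃)) × L₄): 7×40 by 40×79 → 7×79, cost 7·40·79 = 22120; cumulative 115720. Total 115720.
Order II = (L₁ × ((L₂ × L₃) × L₄)): (L₂ × L₃): 130×11 by 11×40 → 130×40, cost 130·11·40 = 57200; ((L₂ × L₃) × L₄): 130×40 by 40×79 → 130×79, cost 130·40·79 = 410800; cumulative 468000; (L₁ × ((L₂ × L₃) × L₄)): 7×130 by 130×79 → 7×79, cost 7·130·79 = 71890; cumulative 539890. Total 539890.
Difference: |115720 − 539890| = 424170.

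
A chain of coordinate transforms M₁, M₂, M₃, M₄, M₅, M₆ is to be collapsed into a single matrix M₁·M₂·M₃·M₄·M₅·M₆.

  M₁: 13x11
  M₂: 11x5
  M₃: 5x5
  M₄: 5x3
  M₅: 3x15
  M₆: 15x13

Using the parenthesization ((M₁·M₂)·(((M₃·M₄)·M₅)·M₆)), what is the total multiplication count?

2835

(M₁·M₂): 13×11 by 11×5 → 13×5, cost 13·11·5 = 715
(M₃·M₄): 5×5 by 5×3 → 5×3, cost 5·5·3 = 75
((M₃·M₄)·M₅): 5×3 by 3×15 → 5×15, cost 5·3·15 = 225; cumulative 300
(((M₃·M₄)·M₅)·M₆): 5×15 by 15×13 → 5×13, cost 5·15·13 = 975; cumulative 1275
((M₁·M₂)·(((M₃·M₄)·M₅)·M₆)): 13×5 by 5×13 → 13×13, cost 13·5·13 = 845; cumulative 2835
Total: 2835 scalar multiplications.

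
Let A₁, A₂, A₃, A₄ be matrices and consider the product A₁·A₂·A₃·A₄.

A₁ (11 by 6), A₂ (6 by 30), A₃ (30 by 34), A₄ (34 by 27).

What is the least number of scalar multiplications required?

Adjacent pairs: A₁A₂ = 11·6·30 = 1980; A₂A₃ = 6·30·34 = 6120; A₃A₄ = 30·34·27 = 27540.
Length 3: A₁..A₃: k=1: 0+6120+11·6·34=8364; k=2: 1980+0+11·30·34=13200 → min 8364 | A₂..A₄: k=2: 0+27540+6·30·27=32400; k=3: 6120+0+6·34·27=11628 → min 11628.
Length 4: A₁..A₄: k=1: 0+11628+11·6·27=13410; k=2: 1980+27540+11·30·27=38430; k=3: 8364+0+11·34·27=18462 → min 13410.
Optimal order: (A₁·((A₂·A₃)·A₄)) with cost 13410.

13410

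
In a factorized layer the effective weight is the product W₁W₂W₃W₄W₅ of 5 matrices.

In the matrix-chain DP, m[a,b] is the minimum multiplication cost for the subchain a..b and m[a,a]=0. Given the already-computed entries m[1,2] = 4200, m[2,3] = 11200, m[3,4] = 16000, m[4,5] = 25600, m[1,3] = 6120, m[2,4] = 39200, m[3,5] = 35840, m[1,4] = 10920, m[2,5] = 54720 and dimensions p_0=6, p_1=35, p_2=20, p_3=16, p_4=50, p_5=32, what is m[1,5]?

m[1,5] = min over k∈[1,4] of m[1,k]+m[k+1,5]+p_{0}·p_k·p_{5}.
k=1: 0 + 54720 + 6·35·32 = 61440; k=2: 4200 + 35840 + 6·20·32 = 43880; k=3: 6120 + 25600 + 6·16·32 = 34792; k=4: 10920 + 0 + 6·50·32 = 20520.
Minimum: 20520 at k=4.

20520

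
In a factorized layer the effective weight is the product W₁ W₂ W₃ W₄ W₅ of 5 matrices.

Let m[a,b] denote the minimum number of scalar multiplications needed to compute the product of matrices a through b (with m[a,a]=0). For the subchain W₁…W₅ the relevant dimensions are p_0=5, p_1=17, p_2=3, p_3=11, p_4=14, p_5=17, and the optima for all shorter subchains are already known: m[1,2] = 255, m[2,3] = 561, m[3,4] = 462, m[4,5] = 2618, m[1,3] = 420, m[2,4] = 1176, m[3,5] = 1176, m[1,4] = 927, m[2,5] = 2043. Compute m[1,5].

1686

m[1,5] = min over k∈[1,4] of m[1,k]+m[k+1,5]+p_{0}·p_k·p_{5}.
k=1: 0 + 2043 + 5·17·17 = 3488; k=2: 255 + 1176 + 5·3·17 = 1686; k=3: 420 + 2618 + 5·11·17 = 3973; k=4: 927 + 0 + 5·14·17 = 2117.
Minimum: 1686 at k=2.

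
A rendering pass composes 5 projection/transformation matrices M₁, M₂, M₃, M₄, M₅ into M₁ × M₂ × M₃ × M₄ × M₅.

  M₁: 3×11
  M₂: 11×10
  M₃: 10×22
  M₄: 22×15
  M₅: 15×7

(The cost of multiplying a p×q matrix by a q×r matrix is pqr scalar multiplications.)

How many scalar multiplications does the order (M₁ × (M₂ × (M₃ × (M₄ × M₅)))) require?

(M₄ × M₅): 22×15 by 15×7 → 22×7, cost 22·15·7 = 2310
(M₃ × (M₄ × M₅)): 10×22 by 22×7 → 10×7, cost 10·22·7 = 1540; cumulative 3850
(M₂ × (M₃ × (M₄ × M₅))): 11×10 by 10×7 → 11×7, cost 11·10·7 = 770; cumulative 4620
(M₁ × (M₂ × (M₃ × (M₄ × M₅)))): 3×11 by 11×7 → 3×7, cost 3·11·7 = 231; cumulative 4851
Total: 4851 scalar multiplications.

4851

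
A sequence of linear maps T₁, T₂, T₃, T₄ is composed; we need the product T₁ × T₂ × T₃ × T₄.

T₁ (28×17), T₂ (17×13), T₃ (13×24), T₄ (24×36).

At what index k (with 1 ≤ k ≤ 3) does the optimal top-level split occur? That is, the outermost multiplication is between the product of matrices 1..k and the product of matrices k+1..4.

Adjacent pairs: T₁T₂ = 28·17·13 = 6188; T₂T₃ = 17·13·24 = 5304; T₃T₄ = 13·24·36 = 11232.
Length 3: T₁..T₃: k=1: 0+5304+28·17·24=16728; k=2: 6188+0+28·13·24=14924 → min 14924 | T₂..T₄: k=2: 0+11232+17·13·36=19188; k=3: 5304+0+17·24·36=19992 → min 19188.
Top-level splits: k=1: (T₁..T₁)·(T₂..T₄) → 0+19188+28·17·36 = 36324; k=2: (T₁..T₂)·(T₃..T₄) → 6188+11232+28·13·36 = 30524; k=3: (T₁..T₃)·(T₄..T₄) → 14924+0+28·24·36 = 39116.
Best split is after T₂, i.e. k = 2.

2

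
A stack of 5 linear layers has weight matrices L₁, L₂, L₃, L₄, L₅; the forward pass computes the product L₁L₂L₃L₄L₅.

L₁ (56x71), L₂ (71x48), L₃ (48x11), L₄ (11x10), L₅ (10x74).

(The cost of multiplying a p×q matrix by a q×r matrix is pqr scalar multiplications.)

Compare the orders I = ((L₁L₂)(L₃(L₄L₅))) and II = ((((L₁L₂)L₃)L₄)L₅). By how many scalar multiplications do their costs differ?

Order I = ((L₁L₂)(L₃(L₄L₅))): (L₁L₂): 56×71 by 71×48 → 56×48, cost 56·71·48 = 190848; (L₄L₅): 11×10 by 10×74 → 11×74, cost 11·10·74 = 8140; (L₃(L₄L₅)): 48×11 by 11×74 → 48×74, cost 48·11·74 = 39072; cumulative 47212; ((L₁L₂)(L₃(L₄L₅))): 56×48 by 48×74 → 56×74, cost 56·48·74 = 198912; cumulative 436972. Total 436972.
Order II = ((((L₁L₂)L₃)L₄)L₅): (L₁L₂): 56×71 by 71×48 → 56×48, cost 56·71·48 = 190848; ((L₁L₂)L₃): 56×48 by 48×11 → 56×11, cost 56·48·11 = 29568; cumulative 220416; (((L₁L₂)L₃)L₄): 56×11 by 11×10 → 56×10, cost 56·11·10 = 6160; cumulative 226576; ((((L₁L₂)L₃)L₄)L₅): 56×10 by 10×74 → 56×74, cost 56·10·74 = 41440; cumulative 268016. Total 268016.
Difference: |436972 − 268016| = 168956.

168956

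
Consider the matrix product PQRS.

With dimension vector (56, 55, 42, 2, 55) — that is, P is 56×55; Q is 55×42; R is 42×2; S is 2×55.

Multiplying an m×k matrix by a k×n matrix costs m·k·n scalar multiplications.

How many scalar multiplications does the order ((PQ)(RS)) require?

(PQ): 56×55 by 55×42 → 56×42, cost 56·55·42 = 129360
(RS): 42×2 by 2×55 → 42×55, cost 42·2·55 = 4620
((PQ)(RS)): 56×42 by 42×55 → 56×55, cost 56·42·55 = 129360; cumulative 263340
Total: 263340 scalar multiplications.

263340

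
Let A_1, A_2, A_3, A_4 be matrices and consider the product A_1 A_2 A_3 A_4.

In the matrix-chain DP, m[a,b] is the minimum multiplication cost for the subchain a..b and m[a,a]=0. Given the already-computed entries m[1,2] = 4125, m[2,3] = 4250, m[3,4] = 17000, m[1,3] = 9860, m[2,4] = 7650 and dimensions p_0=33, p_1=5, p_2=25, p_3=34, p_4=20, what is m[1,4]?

10950

m[1,4] = min over k∈[1,3] of m[1,k]+m[k+1,4]+p_{0}·p_k·p_{4}.
k=1: 0 + 7650 + 33·5·20 = 10950; k=2: 4125 + 17000 + 33·25·20 = 37625; k=3: 9860 + 0 + 33·34·20 = 32300.
Minimum: 10950 at k=1.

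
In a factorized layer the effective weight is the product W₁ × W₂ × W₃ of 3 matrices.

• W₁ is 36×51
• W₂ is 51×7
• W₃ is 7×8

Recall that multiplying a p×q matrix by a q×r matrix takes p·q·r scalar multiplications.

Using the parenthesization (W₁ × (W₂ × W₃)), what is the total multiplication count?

(W₂ × W₃): 51×7 by 7×8 → 51×8, cost 51·7·8 = 2856
(W₁ × (W₂ × W₃)): 36×51 by 51×8 → 36×8, cost 36·51·8 = 14688; cumulative 17544
Total: 17544 scalar multiplications.

17544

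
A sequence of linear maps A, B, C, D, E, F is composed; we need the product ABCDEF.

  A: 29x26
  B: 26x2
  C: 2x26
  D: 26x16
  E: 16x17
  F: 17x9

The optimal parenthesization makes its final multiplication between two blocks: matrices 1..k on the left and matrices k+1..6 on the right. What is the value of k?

Adjacent pairs: AB = 29·26·2 = 1508; BC = 26·2·26 = 1352; CD = 2·26·16 = 832; DE = 26·16·17 = 7072; EF = 16·17·9 = 2448.
Length 3: A..C: k=1: 0+1352+29·26·26=20956; k=2: 1508+0+29·2·26=3016 → min 3016 | B..D: k=2: 0+832+26·2·16=1664; k=3: 1352+0+26·26·16=12168 → min 1664 | C..E: k=3: 0+7072+2·26·17=7956; k=4: 832+0+2·16·17=1376 → min 1376 | D..F: k=4: 0+2448+26·16·9=6192; k=5: 7072+0+26·17·9=11050 → min 6192.
Length 4: A..D: k=1: 0+1664+29·26·16=13728; k=2: 1508+832+29·2·16=3268; k=3: 3016+0+29·26·16=15080 → min 3268 | B..E: k=2: 0+1376+26·2·17=2260; k=3: 1352+7072+26·26·17=19916; k=4: 1664+0+26·16·17=8736 → min 2260 | C..F: k=3: 0+6192+2·26·9=6660; k=4: 832+2448+2·16·9=3568; k=5: 1376+0+2·17·9=1682 → min 1682.
Length 5: A..E: k=1: 0+2260+29·26·17=15078; k=2: 1508+1376+29·2·17=3870; k=3: 3016+7072+29·26·17=22906; k=4: 3268+0+29·16·17=11156 → min 3870 | B..F: k=2: 0+1682+26·2·9=2150; k=3: 1352+6192+26·26·9=13628; k=4: 1664+2448+26·16·9=7856; k=5: 2260+0+26·17·9=6238 → min 2150.
Top-level splits: k=1: (A..A)·(B..F) → 0+2150+29·26·9 = 8936; k=2: (A..B)·(C..F) → 1508+1682+29·2·9 = 3712; k=3: (A..C)·(D..F) → 3016+6192+29·26·9 = 15994; k=4: (A..D)·(E..F) → 3268+2448+29·16·9 = 9892; k=5: (A..E)·(F..F) → 3870+0+29·17·9 = 8307.
Best split is after B, i.e. k = 2.

2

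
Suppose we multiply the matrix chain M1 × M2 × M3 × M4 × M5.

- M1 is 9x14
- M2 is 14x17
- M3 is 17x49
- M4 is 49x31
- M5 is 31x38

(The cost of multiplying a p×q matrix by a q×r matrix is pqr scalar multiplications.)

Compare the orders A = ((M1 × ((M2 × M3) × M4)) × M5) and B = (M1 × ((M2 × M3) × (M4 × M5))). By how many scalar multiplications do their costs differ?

52804

Order A = ((M1 × ((M2 × M3) × M4)) × M5): (M2 × M3): 14×17 by 17×49 → 14×49, cost 14·17·49 = 11662; ((M2 × M3) × M4): 14×49 by 49×31 → 14×31, cost 14·49·31 = 21266; cumulative 32928; (M1 × ((M2 × M3) × M4)): 9×14 by 14×31 → 9×31, cost 9·14·31 = 3906; cumulative 36834; ((M1 × ((M2 × M3) × M4)) × M5): 9×31 by 31×38 → 9×38, cost 9·31·38 = 10602; cumulative 47436. Total 47436.
Order B = (M1 × ((M2 × M3) × (M4 × M5))): (M2 × M3): 14×17 by 17×49 → 14×49, cost 14·17·49 = 11662; (M4 × M5): 49×31 by 31×38 → 49×38, cost 49·31·38 = 57722; ((M2 × M3) × (M4 × M5)): 14×49 by 49×38 → 14×38, cost 14·49·38 = 26068; cumulative 95452; (M1 × ((M2 × M3) × (M4 × M5))): 9×14 by 14×38 → 9×38, cost 9·14·38 = 4788; cumulative 100240. Total 100240.
Difference: |47436 − 100240| = 52804.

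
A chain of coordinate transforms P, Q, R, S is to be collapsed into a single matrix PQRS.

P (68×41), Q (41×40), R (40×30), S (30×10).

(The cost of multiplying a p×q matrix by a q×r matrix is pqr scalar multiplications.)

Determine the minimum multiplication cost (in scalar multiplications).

Adjacent pairs: PQ = 68·41·40 = 111520; QR = 41·40·30 = 49200; RS = 40·30·10 = 12000.
Length 3: P..R: k=1: 0+49200+68·41·30=132840; k=2: 111520+0+68·40·30=193120 → min 132840 | Q..S: k=2: 0+12000+41·40·10=28400; k=3: 49200+0+41·30·10=61500 → min 28400.
Length 4: P..S: k=1: 0+28400+68·41·10=56280; k=2: 111520+12000+68·40·10=150720; k=3: 132840+0+68·30·10=153240 → min 56280.
Optimal order: (P(Q(RS))) with cost 56280.

56280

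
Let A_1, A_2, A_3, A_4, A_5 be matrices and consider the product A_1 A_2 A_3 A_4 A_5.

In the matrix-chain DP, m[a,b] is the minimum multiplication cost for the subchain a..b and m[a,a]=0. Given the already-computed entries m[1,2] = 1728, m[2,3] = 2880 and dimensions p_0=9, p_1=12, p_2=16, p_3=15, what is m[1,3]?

m[1,3] = min over k∈[1,2] of m[1,k]+m[k+1,3]+p_{0}·p_k·p_{3}.
k=1: 0 + 2880 + 9·12·15 = 4500; k=2: 1728 + 0 + 9·16·15 = 3888.
Minimum: 3888 at k=2.

3888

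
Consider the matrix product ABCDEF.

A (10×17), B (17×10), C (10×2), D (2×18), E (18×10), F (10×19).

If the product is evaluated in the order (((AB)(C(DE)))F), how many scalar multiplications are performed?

(AB): 10×17 by 17×10 → 10×10, cost 10·17·10 = 1700
(DE): 2×18 by 18×10 → 2×10, cost 2·18·10 = 360
(C(DE)): 10×2 by 2×10 → 10×10, cost 10·2·10 = 200; cumulative 560
((AB)(C(DE))): 10×10 by 10×10 → 10×10, cost 10·10·10 = 1000; cumulative 3260
(((AB)(C(DE)))F): 10×10 by 10×19 → 10×19, cost 10·10·19 = 1900; cumulative 5160
Total: 5160 scalar multiplications.

5160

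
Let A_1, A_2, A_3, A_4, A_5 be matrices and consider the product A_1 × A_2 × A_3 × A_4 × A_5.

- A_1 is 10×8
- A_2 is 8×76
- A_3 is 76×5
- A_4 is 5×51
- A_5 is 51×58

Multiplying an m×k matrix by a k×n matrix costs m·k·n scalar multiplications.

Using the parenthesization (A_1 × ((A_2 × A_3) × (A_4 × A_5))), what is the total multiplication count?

24790

(A_2 × A_3): 8×76 by 76×5 → 8×5, cost 8·76·5 = 3040
(A_4 × A_5): 5×51 by 51×58 → 5×58, cost 5·51·58 = 14790
((A_2 × A_3) × (A_4 × A_5)): 8×5 by 5×58 → 8×58, cost 8·5·58 = 2320; cumulative 20150
(A_1 × ((A_2 × A_3) × (A_4 × A_5))): 10×8 by 8×58 → 10×58, cost 10·8·58 = 4640; cumulative 24790
Total: 24790 scalar multiplications.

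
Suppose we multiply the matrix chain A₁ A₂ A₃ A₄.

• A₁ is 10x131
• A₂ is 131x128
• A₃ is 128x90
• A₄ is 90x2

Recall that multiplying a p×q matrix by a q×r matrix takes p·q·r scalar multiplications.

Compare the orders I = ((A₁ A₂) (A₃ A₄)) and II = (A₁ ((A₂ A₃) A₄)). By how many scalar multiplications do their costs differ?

Order I = ((A₁ A₂) (A₃ A₄)): (A₁ A₂): 10×131 by 131×128 → 10×128, cost 10·131·128 = 167680; (A₃ A₄): 128×90 by 90×2 → 128×2, cost 128·90·2 = 23040; ((A₁ A₂) (A₃ A₄)): 10×128 by 128×2 → 10×2, cost 10·128·2 = 2560; cumulative 193280. Total 193280.
Order II = (A₁ ((A₂ A₃) A₄)): (A₂ A₃): 131×128 by 128×90 → 131×90, cost 131·128·90 = 1509120; ((A₂ A₃) A₄): 131×90 by 90×2 → 131×2, cost 131·90·2 = 23580; cumulative 1532700; (A₁ ((A₂ A₃) A₄)): 10×131 by 131×2 → 10×2, cost 10·131·2 = 2620; cumulative 1535320. Total 1535320.
Difference: |193280 − 1535320| = 1342040.

1342040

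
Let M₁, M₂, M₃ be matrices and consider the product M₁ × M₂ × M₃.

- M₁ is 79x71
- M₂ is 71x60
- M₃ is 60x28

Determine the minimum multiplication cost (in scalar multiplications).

Order (M₁ × (M₂ × M₃)): (M₂ × M₃): 71×60 by 60×28 → 71×28, cost 71·60·28 = 119280; (M₁ × (M₂ × M₃)): 79×71 by 71×28 → 79×28, cost 79·71·28 = 157052; cumulative 276332. Total 276332.
Order ((M₁ × M₂) × M₃): (M₁ × M₂): 79×71 by 71×60 → 79×60, cost 79·71·60 = 336540; ((M₁ × M₂) × M₃): 79×60 by 60×28 → 79×28, cost 79·60·28 = 132720; cumulative 469260. Total 469260.
Minimum: 276332.

276332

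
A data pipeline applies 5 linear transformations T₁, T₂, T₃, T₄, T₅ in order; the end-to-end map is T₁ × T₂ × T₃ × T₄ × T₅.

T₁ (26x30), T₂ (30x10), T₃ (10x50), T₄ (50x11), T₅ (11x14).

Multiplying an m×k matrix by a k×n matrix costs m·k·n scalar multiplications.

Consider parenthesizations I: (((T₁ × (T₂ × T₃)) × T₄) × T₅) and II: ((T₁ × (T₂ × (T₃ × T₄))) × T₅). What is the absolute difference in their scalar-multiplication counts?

Order I = (((T₁ × (T₂ × T₃)) × T₄) × T₅): (T₂ × T₃): 30×10 by 10×50 → 30×50, cost 30·10·50 = 15000; (T₁ × (T₂ × T₃)): 26×30 by 30×50 → 26×50, cost 26·30·50 = 39000; cumulative 54000; ((T₁ × (T₂ × T₃)) × T₄): 26×50 by 50×11 → 26×11, cost 26·50·11 = 14300; cumulative 68300; (((T₁ × (T₂ × T₃)) × T₄) × T₅): 26×11 by 11×14 → 26×14, cost 26·11·14 = 4004; cumulative 72304. Total 72304.
Order II = ((T₁ × (T₂ × (T₃ × T₄))) × T₅): (T₃ × T₄): 10×50 by 50×11 → 10×11, cost 10·50·11 = 5500; (T₂ × (T₃ × T₄)): 30×10 by 10×11 → 30×11, cost 30·10·11 = 3300; cumulative 8800; (T₁ × (T₂ × (T₃ × T₄))): 26×30 by 30×11 → 26×11, cost 26·30·11 = 8580; cumulative 17380; ((T₁ × (T₂ × (T₃ × T₄))) × T₅): 26×11 by 11×14 → 26×14, cost 26·11·14 = 4004; cumulative 21384. Total 21384.
Difference: |72304 − 21384| = 50920.

50920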